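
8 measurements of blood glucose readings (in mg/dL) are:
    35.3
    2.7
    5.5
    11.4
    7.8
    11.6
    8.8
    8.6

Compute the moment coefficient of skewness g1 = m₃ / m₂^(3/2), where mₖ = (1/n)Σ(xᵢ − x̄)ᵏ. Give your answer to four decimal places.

1.8820

x̄ = (35.3 + 2.7 + 5.5 + 11.4 + 7.8 + 11.6 + 8.8 + 8.6) / 8 = 11.4625
deviations (xᵢ − x̄): 23.8375, -8.7625, -5.9625, -0.0625, -3.6625, 0.1375, -2.6625, -2.8625
Σ(xᵢ − x̄)² = 709.2787 ⇒ m₂ = 709.2787/8 = 88.65984
Σ(xᵢ − x̄)³ = 12568.8693 ⇒ m₃ = 12568.8693/8 = 1571.10866
m₂^(3/2) = 88.65984^(1.5) = 834.81538
g1 = m₃ / m₂^(3/2) = 1571.10866 / 834.81538 ≈ 1.8820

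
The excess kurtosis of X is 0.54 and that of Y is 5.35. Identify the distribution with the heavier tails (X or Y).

Higher excess kurtosis ⇒ heavier tails relative to the normal distribution.
0.54 vs 5.35: the larger is 5.35, so Y has heavier tails.

Y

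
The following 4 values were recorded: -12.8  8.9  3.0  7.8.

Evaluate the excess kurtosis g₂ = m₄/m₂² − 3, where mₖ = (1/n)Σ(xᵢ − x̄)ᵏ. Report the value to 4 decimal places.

-0.8574

x̄ = 1.7250
Σ(xᵢ − x̄)² = 300.9875 ⇒ m₂ = 75.24688
Σ(xᵢ − x̄)⁴ = 48525.6369 ⇒ m₄ = 12131.40923
m₂² = 5662.09220
g₂ = m₄/m₂² − 3 = 2.14257 − 3 ≈ -0.8574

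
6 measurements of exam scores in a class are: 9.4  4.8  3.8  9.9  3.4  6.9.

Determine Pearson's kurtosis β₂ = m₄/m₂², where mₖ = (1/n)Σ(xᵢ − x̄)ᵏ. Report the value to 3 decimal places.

1.391

x̄ = 6.3667
Σ(xᵢ − x̄)² = 39.8133 ⇒ m₂ = 6.63556
Σ(xᵢ − x̄)⁴ = 367.4854 ⇒ m₄ = 61.24756
m₂² = 44.03060
β₂ = m₄/m₂² = 61.24756 / 44.03060 ≈ 1.391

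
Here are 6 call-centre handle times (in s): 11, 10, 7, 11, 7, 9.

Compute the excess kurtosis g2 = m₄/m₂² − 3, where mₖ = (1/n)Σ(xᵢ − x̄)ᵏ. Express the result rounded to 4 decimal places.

x̄ = 9.1667
Σ(xᵢ − x̄)² = 16.8333 ⇒ m₂ = 2.80556
Σ(xᵢ − x̄)⁴ = 67.1528 ⇒ m₄ = 11.19213
m₂² = 7.87114
g2 = m₄/m₂² − 3 = 1.42192 − 3 ≈ -1.5781

-1.5781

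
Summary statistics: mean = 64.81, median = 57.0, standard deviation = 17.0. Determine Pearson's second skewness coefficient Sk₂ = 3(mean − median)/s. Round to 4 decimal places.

1.3782

Sk₂ = 3(64.81 − 57.0) / 17.0 = 3 × 7.8100 / 17.0
    = 23.4300 / 17.0 ≈ 1.3782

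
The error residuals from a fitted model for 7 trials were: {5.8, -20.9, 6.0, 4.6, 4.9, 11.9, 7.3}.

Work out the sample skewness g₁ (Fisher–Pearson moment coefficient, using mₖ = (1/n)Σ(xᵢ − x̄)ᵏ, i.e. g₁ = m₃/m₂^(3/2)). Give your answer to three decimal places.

x̄ = (5.8 - 20.9 + 6.0 + 4.6 + 4.9 + 11.9 + 7.3) / 7 = 2.8000
deviations (xᵢ − x̄): 3.0000, -23.7000, 3.2000, 1.8000, 2.1000, 9.1000, 4.5000
Σ(xᵢ − x̄)² = 691.6400 ⇒ m₂ = 691.6400/7 = 98.80571
Σ(xᵢ − x̄)³ = -12392.4960 ⇒ m₃ = -12392.4960/7 = -1770.35657
m₂^(3/2) = 98.80571^(1.5) = 982.13931
g₁ = m₃ / m₂^(3/2) = -1770.35657 / 982.13931 ≈ -1.803

-1.803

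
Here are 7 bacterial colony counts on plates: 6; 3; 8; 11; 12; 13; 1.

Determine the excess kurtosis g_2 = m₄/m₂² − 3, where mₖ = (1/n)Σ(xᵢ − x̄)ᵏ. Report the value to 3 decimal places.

-1.375

x̄ = 7.7143
Σ(xᵢ − x̄)² = 127.4286 ⇒ m₂ = 18.20408
Σ(xᵢ − x̄)⁴ = 3769.4111 ⇒ m₄ = 538.48730
m₂² = 331.38859
g_2 = m₄/m₂² − 3 = 1.62494 − 3 ≈ -1.375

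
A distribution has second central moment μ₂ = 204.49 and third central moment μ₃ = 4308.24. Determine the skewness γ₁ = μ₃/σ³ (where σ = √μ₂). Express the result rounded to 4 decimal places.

1.4733

σ = √μ₂ = √204.49 = 14.30000
σ³ = μ₂^(3/2) = 2924.20700
γ₁ = μ₃/σ³ = 4308.24 / 2924.20700 ≈ 1.4733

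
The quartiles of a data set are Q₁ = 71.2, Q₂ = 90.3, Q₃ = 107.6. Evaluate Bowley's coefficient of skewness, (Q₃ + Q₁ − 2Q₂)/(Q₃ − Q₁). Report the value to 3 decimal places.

-0.049

numerator: Q₃ + Q₁ − 2Q₂ = 107.6 + 71.2 − 2×90.3 = -1.8000
denominator: Q₃ − Q₁ = 107.6 − 71.2 = 36.4000
Bowley skewness = -1.8000 / 36.4000 ≈ -0.049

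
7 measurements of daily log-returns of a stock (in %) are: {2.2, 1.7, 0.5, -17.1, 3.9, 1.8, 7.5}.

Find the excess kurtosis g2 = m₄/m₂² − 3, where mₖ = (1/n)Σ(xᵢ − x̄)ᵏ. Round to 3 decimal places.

1.491

x̄ = 0.0714
Σ(xᵢ − x̄)² = 375.0543 ⇒ m₂ = 53.57918
Σ(xᵢ − x̄)⁴ = 90237.8340 ⇒ m₄ = 12891.11914
m₂² = 2870.72892
g2 = m₄/m₂² − 3 = 4.49054 − 3 ≈ 1.491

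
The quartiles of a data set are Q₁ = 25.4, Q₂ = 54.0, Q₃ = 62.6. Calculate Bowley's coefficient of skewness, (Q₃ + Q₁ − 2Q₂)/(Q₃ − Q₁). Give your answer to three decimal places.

-0.538

numerator: Q₃ + Q₁ − 2Q₂ = 62.6 + 25.4 − 2×54.0 = -20.0000
denominator: Q₃ − Q₁ = 62.6 − 25.4 = 37.2000
Bowley skewness = -20.0000 / 37.2000 ≈ -0.538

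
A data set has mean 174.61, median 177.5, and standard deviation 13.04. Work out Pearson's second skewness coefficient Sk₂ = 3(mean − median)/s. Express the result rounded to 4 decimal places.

Sk₂ = 3(174.61 − 177.5) / 13.04 = 3 × -2.8900 / 13.04
    = -8.6700 / 13.04 ≈ -0.6649

-0.6649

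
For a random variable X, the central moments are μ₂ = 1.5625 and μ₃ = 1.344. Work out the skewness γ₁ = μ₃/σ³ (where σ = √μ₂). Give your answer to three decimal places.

σ = √μ₂ = √1.5625 = 1.25000
σ³ = μ₂^(3/2) = 1.95313
γ₁ = μ₃/σ³ = 1.344 / 1.95313 ≈ 0.688

0.688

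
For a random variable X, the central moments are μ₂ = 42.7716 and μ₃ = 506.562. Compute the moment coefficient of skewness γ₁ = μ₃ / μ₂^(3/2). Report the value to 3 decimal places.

1.811

σ = √μ₂ = √42.7716 = 6.54000
σ³ = μ₂^(3/2) = 279.72626
γ₁ = μ₃/σ³ = 506.562 / 279.72626 ≈ 1.811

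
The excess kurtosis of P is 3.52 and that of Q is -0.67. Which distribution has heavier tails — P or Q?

P

Higher excess kurtosis ⇒ heavier tails relative to the normal distribution.
3.52 vs -0.67: the larger is 3.52, so P has heavier tails. (P is leptokurtic — heavier-than-normal tails; the other is platykurtic.)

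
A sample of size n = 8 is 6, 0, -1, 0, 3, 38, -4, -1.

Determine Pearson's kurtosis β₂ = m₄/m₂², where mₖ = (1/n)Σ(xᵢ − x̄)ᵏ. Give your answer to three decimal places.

x̄ = 5.1250
Σ(xᵢ − x̄)² = 1296.8750 ⇒ m₂ = 162.10938
Σ(xᵢ − x̄)⁴ = 1179203.0879 ⇒ m₄ = 147400.38599
m₂² = 26279.44946
β₂ = m₄/m₂² = 147400.38599 / 26279.44946 ≈ 5.609

5.609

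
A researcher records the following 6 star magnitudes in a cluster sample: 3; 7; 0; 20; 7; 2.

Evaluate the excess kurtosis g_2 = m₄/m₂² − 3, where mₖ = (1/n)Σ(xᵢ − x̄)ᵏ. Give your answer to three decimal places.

0.218

x̄ = 6.5000
Σ(xᵢ − x̄)² = 257.5000 ⇒ m₂ = 42.91667
Σ(xᵢ − x̄)⁴ = 35560.3750 ⇒ m₄ = 5926.72917
m₂² = 1841.84028
g_2 = m₄/m₂² − 3 = 3.21783 − 3 ≈ 0.218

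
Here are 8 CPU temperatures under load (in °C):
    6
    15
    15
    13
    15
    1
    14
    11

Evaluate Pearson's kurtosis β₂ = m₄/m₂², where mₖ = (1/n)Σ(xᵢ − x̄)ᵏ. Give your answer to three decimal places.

x̄ = 11.2500
Σ(xᵢ − x̄)² = 185.5000 ⇒ m₂ = 23.18750
Σ(xᵢ − x̄)⁴ = 12457.6563 ⇒ m₄ = 1557.20703
m₂² = 537.66016
β₂ = m₄/m₂² = 1557.20703 / 537.66016 ≈ 2.896

2.896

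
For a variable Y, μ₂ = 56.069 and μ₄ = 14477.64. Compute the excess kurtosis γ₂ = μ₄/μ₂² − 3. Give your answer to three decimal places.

1.605

μ₂² = 56.069² = 3143.73276
μ₄/μ₂² = 14477.64 / 3143.73276 = 4.60524
γ₂ = 4.60524 − 3 ≈ 1.605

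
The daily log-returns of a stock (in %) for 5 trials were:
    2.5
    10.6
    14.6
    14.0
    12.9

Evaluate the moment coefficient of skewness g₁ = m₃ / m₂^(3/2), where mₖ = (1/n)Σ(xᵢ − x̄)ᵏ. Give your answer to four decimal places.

-1.1768

x̄ = (2.5 + 10.6 + 14.6 + 14.0 + 12.9) / 5 = 10.9200
deviations (xᵢ − x̄): -8.4200, -0.3200, 3.6800, 3.0800, 1.9800
Σ(xᵢ − x̄)² = 97.9480 ⇒ m₂ = 97.9480/5 = 19.58960
Σ(xᵢ − x̄)³ = -510.1639 ⇒ m₃ = -510.1639/5 = -102.03278
m₂^(3/2) = 19.58960^(1.5) = 86.70384
g₁ = m₃ / m₂^(3/2) = -102.03278 / 86.70384 ≈ -1.1768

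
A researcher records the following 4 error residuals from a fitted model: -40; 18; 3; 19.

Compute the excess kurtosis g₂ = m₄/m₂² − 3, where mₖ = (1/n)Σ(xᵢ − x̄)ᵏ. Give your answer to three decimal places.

x̄ = 0.0000
Σ(xᵢ − x̄)² = 2294.0000 ⇒ m₂ = 573.50000
Σ(xᵢ − x̄)⁴ = 2795378.0000 ⇒ m₄ = 698844.50000
m₂² = 328902.25000
g₂ = m₄/m₂² − 3 = 2.12478 − 3 ≈ -0.875

-0.875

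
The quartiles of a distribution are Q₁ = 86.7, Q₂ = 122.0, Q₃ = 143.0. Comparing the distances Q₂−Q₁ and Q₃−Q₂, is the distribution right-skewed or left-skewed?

Q₂ − Q₁ = 35.3;  Q₃ − Q₂ = 21.0
Q₂ − Q₁ > Q₃ − Q₂ ⇒ the lower half is more spread out ⇒ left-skewed.

left-skewed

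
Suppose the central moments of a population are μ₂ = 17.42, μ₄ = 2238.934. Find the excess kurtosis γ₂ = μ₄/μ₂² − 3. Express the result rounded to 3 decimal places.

4.378

μ₂² = 17.42² = 303.45640
μ₄/μ₂² = 2238.934 / 303.45640 = 7.37811
γ₂ = 7.37811 − 3 ≈ 4.378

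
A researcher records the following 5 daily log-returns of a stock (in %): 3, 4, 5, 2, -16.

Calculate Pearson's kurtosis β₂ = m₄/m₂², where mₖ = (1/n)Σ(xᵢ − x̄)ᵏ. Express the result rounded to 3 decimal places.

3.170

x̄ = -0.4000
Σ(xᵢ − x̄)² = 309.2000 ⇒ m₂ = 61.84000
Σ(xᵢ − x̄)⁴ = 60616.0160 ⇒ m₄ = 12123.20320
m₂² = 3824.18560
β₂ = m₄/m₂² = 12123.20320 / 3824.18560 ≈ 3.170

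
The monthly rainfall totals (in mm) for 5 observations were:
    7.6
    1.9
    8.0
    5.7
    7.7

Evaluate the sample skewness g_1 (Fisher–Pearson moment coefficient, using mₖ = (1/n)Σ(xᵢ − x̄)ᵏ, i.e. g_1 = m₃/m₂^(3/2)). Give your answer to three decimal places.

x̄ = (7.6 + 1.9 + 8.0 + 5.7 + 7.7) / 5 = 6.1800
deviations (xᵢ − x̄): 1.4200, -4.2800, 1.8200, -0.4800, 1.5200
Σ(xᵢ − x̄)² = 26.1880 ⇒ m₂ = 26.1880/5 = 5.23760
Σ(xᵢ − x̄)³ = -66.1097 ⇒ m₃ = -66.1097/5 = -13.22194
m₂^(3/2) = 5.23760^(1.5) = 11.98667
g_1 = m₃ / m₂^(3/2) = -13.22194 / 11.98667 ≈ -1.103

-1.103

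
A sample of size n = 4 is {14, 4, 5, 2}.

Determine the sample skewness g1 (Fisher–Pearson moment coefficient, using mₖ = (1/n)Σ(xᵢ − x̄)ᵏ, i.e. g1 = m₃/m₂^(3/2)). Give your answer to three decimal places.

x̄ = (14 + 4 + 5 + 2) / 4 = 6.2500
deviations (xᵢ − x̄): 7.7500, -2.2500, -1.2500, -4.2500
Σ(xᵢ − x̄)² = 84.7500 ⇒ m₂ = 84.7500/4 = 21.18750
Σ(xᵢ − x̄)³ = 375.3750 ⇒ m₃ = 375.3750/4 = 93.84375
m₂^(3/2) = 21.18750^(1.5) = 97.52581
g1 = m₃ / m₂^(3/2) = 93.84375 / 97.52581 ≈ 0.962

0.962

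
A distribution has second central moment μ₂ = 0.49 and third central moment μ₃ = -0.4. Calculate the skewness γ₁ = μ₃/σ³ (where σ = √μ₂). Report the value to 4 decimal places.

σ = √μ₂ = √0.49 = 0.70000
σ³ = μ₂^(3/2) = 0.34300
γ₁ = μ₃/σ³ = -0.4 / 0.34300 ≈ -1.1662

-1.1662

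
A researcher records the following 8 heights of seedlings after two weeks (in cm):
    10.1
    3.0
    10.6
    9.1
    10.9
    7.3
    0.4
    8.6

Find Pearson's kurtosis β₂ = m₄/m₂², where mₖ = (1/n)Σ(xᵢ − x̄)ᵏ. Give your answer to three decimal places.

x̄ = 7.5000
Σ(xᵢ − x̄)² = 102.4000 ⇒ m₂ = 12.80000
Σ(xᵢ − x̄)⁴ = 3230.9332 ⇒ m₄ = 403.86665
m₂² = 163.84000
β₂ = m₄/m₂² = 403.86665 / 163.84000 ≈ 2.465

2.465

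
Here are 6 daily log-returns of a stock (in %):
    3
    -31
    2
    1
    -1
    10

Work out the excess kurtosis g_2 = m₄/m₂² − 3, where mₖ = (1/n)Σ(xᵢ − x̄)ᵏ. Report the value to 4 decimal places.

0.7754

x̄ = -2.6667
Σ(xᵢ − x̄)² = 1033.3333 ⇒ m₂ = 172.22222
Σ(xᵢ − x̄)⁴ = 671888.4444 ⇒ m₄ = 111981.40741
m₂² = 29660.49383
g_2 = m₄/m₂² − 3 = 3.77544 − 3 ≈ 0.7754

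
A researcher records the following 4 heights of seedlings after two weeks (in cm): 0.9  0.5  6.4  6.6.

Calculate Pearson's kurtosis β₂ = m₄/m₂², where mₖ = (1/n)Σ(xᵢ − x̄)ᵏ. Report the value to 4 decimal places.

1.0118

x̄ = 3.6000
Σ(xᵢ − x̄)² = 33.7400 ⇒ m₂ = 8.43500
Σ(xᵢ − x̄)⁴ = 287.9618 ⇒ m₄ = 71.99045
m₂² = 71.14923
β₂ = m₄/m₂² = 71.99045 / 71.14923 ≈ 1.0118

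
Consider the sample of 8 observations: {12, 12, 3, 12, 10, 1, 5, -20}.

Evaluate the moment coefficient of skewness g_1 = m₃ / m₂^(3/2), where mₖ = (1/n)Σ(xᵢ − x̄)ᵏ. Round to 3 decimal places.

x̄ = (12 + 12 + 3 + 12 + 10 + 1 + 5 - 20) / 8 = 4.3750
deviations (xᵢ − x̄): 7.6250, 7.6250, -1.3750, 7.6250, 5.6250, -3.3750, 0.6250, -24.3750
Σ(xᵢ − x̄)² = 813.8750 ⇒ m₂ = 813.8750/8 = 101.73438
Σ(xᵢ − x̄)³ = -13015.0313 ⇒ m₃ = -13015.0313/8 = -1626.87891
m₂^(3/2) = 101.73438^(1.5) = 1026.12810
g_1 = m₃ / m₂^(3/2) = -1626.87891 / 1026.12810 ≈ -1.585

-1.585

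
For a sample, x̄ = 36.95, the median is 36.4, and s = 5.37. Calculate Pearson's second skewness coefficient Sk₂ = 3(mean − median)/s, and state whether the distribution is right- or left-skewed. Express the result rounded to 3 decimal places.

0.307, right-skewed

Sk₂ = 3(36.95 − 36.4) / 5.37 = 3 × 0.5500 / 5.37
    = 1.6500 / 5.37 ≈ 0.307
Sk₂ > 0 ⇒ mean > median ⇒ right-skewed (positive skew).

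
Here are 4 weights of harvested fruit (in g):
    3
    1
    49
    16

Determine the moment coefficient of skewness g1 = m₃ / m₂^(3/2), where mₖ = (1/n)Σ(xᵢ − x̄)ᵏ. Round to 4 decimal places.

x̄ = (3 + 1 + 49 + 16) / 4 = 17.2500
deviations (xᵢ − x̄): -14.2500, -16.2500, 31.7500, -1.2500
Σ(xᵢ − x̄)² = 1476.7500 ⇒ m₂ = 1476.7500/4 = 369.18750
Σ(xᵢ − x̄)³ = 24819.3750 ⇒ m₃ = 24819.3750/4 = 6204.84375
m₂^(3/2) = 369.18750^(1.5) = 7093.66185
g1 = m₃ / m₂^(3/2) = 6204.84375 / 7093.66185 ≈ 0.8747

0.8747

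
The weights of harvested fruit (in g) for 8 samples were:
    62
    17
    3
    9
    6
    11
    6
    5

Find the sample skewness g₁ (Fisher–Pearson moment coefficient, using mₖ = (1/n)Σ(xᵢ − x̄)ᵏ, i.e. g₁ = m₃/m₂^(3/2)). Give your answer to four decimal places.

x̄ = (62 + 17 + 3 + 9 + 6 + 11 + 6 + 5) / 8 = 14.8750
deviations (xᵢ − x̄): 47.1250, 2.1250, -11.8750, -5.8750, -8.8750, -3.8750, -8.8750, -9.8750
Σ(xᵢ − x̄)² = 2670.8750 ⇒ m₂ = 2670.8750/8 = 333.85938
Σ(xᵢ − x̄)³ = 100366.5938 ⇒ m₃ = 100366.5938/8 = 12545.82422
m₂^(3/2) = 333.85938^(1.5) = 6100.21812
g₁ = m₃ / m₂^(3/2) = 12545.82422 / 6100.21812 ≈ 2.0566

2.0566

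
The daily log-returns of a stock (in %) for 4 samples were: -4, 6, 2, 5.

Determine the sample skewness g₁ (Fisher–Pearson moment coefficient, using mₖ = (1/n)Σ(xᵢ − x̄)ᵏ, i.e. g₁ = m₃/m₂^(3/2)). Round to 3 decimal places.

-0.721

x̄ = (-4 + 6 + 2 + 5) / 4 = 2.2500
deviations (xᵢ − x̄): -6.2500, 3.7500, -0.2500, 2.7500
Σ(xᵢ − x̄)² = 60.7500 ⇒ m₂ = 60.7500/4 = 15.18750
Σ(xᵢ − x̄)³ = -170.6250 ⇒ m₃ = -170.6250/4 = -42.65625
m₂^(3/2) = 15.18750^(1.5) = 59.18742
g₁ = m₃ / m₂^(3/2) = -42.65625 / 59.18742 ≈ -0.721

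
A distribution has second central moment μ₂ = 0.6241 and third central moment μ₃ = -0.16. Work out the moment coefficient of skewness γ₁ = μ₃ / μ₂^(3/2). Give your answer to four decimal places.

-0.3245

σ = √μ₂ = √0.6241 = 0.79000
σ³ = μ₂^(3/2) = 0.49304
γ₁ = μ₃/σ³ = -0.16 / 0.49304 ≈ -0.3245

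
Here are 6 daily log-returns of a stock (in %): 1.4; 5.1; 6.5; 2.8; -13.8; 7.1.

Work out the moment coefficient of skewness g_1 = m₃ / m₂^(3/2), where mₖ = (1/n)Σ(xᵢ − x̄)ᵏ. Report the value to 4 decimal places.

-1.4925

x̄ = (1.4 + 5.1 + 6.5 + 2.8 - 13.8 + 7.1) / 6 = 1.5167
deviations (xᵢ − x̄): -0.1167, 3.5833, 4.9833, 1.2833, -15.3167, 5.5833
Σ(xᵢ − x̄)² = 305.1083 ⇒ m₂ = 305.1083/6 = 50.85139
Σ(xᵢ − x̄)³ = -3247.3644 ⇒ m₃ = -3247.3644/6 = -541.22741
m₂^(3/2) = 50.85139^(1.5) = 362.62207
g_1 = m₃ / m₂^(3/2) = -541.22741 / 362.62207 ≈ -1.4925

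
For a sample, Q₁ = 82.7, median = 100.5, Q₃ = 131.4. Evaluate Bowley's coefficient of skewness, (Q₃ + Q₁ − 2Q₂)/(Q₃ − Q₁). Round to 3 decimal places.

numerator: Q₃ + Q₁ − 2Q₂ = 131.4 + 82.7 − 2×100.5 = 13.1000
denominator: Q₃ − Q₁ = 131.4 − 82.7 = 48.7000
Bowley skewness = 13.1000 / 48.7000 ≈ 0.269

0.269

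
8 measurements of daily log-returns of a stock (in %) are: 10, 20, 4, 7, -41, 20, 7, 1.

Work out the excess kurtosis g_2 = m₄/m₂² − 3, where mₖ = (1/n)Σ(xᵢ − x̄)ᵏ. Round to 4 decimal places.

x̄ = 3.5000
Σ(xᵢ − x̄)² = 2598.0000 ⇒ m₂ = 324.75000
Σ(xᵢ − x̄)⁴ = 4071754.5000 ⇒ m₄ = 508969.31250
m₂² = 105462.56250
g_2 = m₄/m₂² − 3 = 4.82607 − 3 ≈ 1.8261

1.8261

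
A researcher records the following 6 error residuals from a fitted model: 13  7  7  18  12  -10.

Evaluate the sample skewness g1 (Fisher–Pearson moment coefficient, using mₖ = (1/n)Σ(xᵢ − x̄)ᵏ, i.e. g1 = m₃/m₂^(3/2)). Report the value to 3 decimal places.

-1.071

x̄ = (13 + 7 + 7 + 18 + 12 - 10) / 6 = 7.8333
deviations (xᵢ − x̄): 5.1667, -0.8333, -0.8333, 10.1667, 4.1667, -17.8333
Σ(xᵢ − x̄)² = 466.8333 ⇒ m₂ = 466.8333/6 = 77.80556
Σ(xᵢ − x̄)³ = -4411.5556 ⇒ m₃ = -4411.5556/6 = -735.25926
m₂^(3/2) = 77.80556^(1.5) = 686.30302
g1 = m₃ / m₂^(3/2) = -735.25926 / 686.30302 ≈ -1.071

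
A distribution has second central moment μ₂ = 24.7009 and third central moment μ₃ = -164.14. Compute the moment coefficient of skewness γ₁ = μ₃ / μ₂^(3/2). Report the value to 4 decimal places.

σ = √μ₂ = √24.7009 = 4.97000
σ³ = μ₂^(3/2) = 122.76347
γ₁ = μ₃/σ³ = -164.14 / 122.76347 ≈ -1.3370

-1.3370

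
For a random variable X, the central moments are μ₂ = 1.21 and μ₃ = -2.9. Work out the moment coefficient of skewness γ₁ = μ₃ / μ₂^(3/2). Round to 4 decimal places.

-2.1788

σ = √μ₂ = √1.21 = 1.10000
σ³ = μ₂^(3/2) = 1.33100
γ₁ = μ₃/σ³ = -2.9 / 1.33100 ≈ -2.1788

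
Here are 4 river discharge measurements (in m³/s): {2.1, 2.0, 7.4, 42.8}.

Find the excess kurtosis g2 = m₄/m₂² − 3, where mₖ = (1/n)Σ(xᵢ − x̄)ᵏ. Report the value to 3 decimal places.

-0.714

x̄ = 13.5750
Σ(xᵢ − x̄)² = 1157.8875 ⇒ m₂ = 289.47187
Σ(xᵢ − x̄)⁴ = 766231.1003 ⇒ m₄ = 191557.77507
m₂² = 83793.96642
g2 = m₄/m₂² − 3 = 2.28606 − 3 ≈ -0.714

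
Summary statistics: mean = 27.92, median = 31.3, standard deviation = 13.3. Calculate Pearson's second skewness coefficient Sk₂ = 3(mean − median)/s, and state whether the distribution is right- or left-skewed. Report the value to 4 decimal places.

-0.7624, left-skewed

Sk₂ = 3(27.92 − 31.3) / 13.3 = 3 × -3.3800 / 13.3
    = -10.1400 / 13.3 ≈ -0.7624
Sk₂ < 0 ⇒ mean < median ⇒ left-skewed (negative skew).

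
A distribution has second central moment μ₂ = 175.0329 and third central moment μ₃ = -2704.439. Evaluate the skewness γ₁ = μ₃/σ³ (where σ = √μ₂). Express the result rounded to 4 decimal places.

σ = √μ₂ = √175.0329 = 13.23000
σ³ = μ₂^(3/2) = 2315.68527
γ₁ = μ₃/σ³ = -2704.439 / 2315.68527 ≈ -1.1679

-1.1679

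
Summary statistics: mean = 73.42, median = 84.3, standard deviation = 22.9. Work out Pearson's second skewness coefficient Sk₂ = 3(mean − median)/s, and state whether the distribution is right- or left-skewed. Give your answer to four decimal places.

-1.4253, left-skewed

Sk₂ = 3(73.42 − 84.3) / 22.9 = 3 × -10.8800 / 22.9
    = -32.6400 / 22.9 ≈ -1.4253
Sk₂ < 0 ⇒ mean < median ⇒ left-skewed (negative skew).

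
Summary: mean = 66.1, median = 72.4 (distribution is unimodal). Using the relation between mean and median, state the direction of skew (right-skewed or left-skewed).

left-skewed

mean − median = 66.1 − 72.4 = -6.3
mean < median ⇒ the longer tail is on the left ⇒ left-skewed (negatively skewed).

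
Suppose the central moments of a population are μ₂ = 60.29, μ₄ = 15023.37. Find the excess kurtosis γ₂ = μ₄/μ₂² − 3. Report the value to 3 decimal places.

μ₂² = 60.29² = 3634.88410
μ₄/μ₂² = 15023.37 / 3634.88410 = 4.13311
γ₂ = 4.13311 − 3 ≈ 1.133

1.133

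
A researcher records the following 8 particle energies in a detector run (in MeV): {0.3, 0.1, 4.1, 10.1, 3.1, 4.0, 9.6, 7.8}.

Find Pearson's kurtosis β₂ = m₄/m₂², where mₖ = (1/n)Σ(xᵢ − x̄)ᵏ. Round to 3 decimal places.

1.612

x̄ = 4.8875
Σ(xᵢ − x̄)² = 106.4288 ⇒ m₂ = 13.30359
Σ(xᵢ − x̄)⁴ = 2282.7990 ⇒ m₄ = 285.34988
m₂² = 176.98561
β₂ = m₄/m₂² = 285.34988 / 176.98561 ≈ 1.612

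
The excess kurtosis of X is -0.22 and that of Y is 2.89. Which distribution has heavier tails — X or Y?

Higher excess kurtosis ⇒ heavier tails relative to the normal distribution.
-0.22 vs 2.89: the larger is 2.89, so Y has heavier tails. (Y is leptokurtic — heavier-than-normal tails; the other is platykurtic.)

Y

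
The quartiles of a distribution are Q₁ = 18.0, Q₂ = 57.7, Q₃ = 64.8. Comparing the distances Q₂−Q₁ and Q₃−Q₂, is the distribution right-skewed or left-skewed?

Q₂ − Q₁ = 39.7;  Q₃ − Q₂ = 7.1
Q₂ − Q₁ > Q₃ − Q₂ ⇒ the lower half is more spread out ⇒ left-skewed.

left-skewed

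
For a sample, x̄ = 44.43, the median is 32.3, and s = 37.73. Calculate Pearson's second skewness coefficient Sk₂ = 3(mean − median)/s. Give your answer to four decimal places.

0.9645

Sk₂ = 3(44.43 − 32.3) / 37.73 = 3 × 12.1300 / 37.73
    = 36.3900 / 37.73 ≈ 0.9645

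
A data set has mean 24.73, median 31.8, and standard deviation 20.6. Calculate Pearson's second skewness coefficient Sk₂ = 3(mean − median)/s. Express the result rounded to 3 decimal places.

Sk₂ = 3(24.73 − 31.8) / 20.6 = 3 × -7.0700 / 20.6
    = -21.2100 / 20.6 ≈ -1.030

-1.030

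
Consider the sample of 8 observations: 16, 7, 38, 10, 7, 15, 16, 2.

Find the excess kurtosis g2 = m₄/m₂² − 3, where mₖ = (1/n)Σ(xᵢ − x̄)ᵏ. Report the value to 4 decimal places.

x̄ = 13.8750
Σ(xᵢ − x̄)² = 842.8750 ⇒ m₂ = 105.35938
Σ(xᵢ − x̄)⁴ = 363363.5254 ⇒ m₄ = 45420.44067
m₂² = 11100.59790
g2 = m₄/m₂² − 3 = 4.09171 − 3 ≈ 1.0917

1.0917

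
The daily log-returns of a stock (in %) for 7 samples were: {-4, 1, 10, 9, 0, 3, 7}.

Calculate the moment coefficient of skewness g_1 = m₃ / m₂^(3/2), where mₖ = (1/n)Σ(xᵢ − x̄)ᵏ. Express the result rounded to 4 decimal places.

x̄ = (-4 + 1 + 10 + 9 + 0 + 3 + 7) / 7 = 3.7143
deviations (xᵢ − x̄): -7.7143, -2.7143, 6.2857, 5.2857, -3.7143, -0.7143, 3.2857
Σ(xᵢ − x̄)² = 159.4286 ⇒ m₂ = 159.4286/7 = 22.77551
Σ(xᵢ − x̄)³ = -99.1837 ⇒ m₃ = -99.1837/7 = -14.16910
m₂^(3/2) = 22.77551^(1.5) = 108.69315
g_1 = m₃ / m₂^(3/2) = -14.16910 / 108.69315 ≈ -0.1304

-0.1304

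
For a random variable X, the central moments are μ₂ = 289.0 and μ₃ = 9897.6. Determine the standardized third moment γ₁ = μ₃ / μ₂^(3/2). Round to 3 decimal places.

σ = √μ₂ = √289.0 = 17.00000
σ³ = μ₂^(3/2) = 4913.00000
γ₁ = μ₃/σ³ = 9897.6 / 4913.00000 ≈ 2.015

2.015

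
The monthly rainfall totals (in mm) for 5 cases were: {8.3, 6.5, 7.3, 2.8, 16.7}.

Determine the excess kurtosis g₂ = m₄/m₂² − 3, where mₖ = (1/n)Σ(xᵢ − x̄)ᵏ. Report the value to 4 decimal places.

x̄ = 8.3200
Σ(xᵢ − x̄)² = 105.0480 ⇒ m₂ = 21.00960
Σ(xᵢ − x̄)⁴ = 5871.9661 ⇒ m₄ = 1174.39321
m₂² = 441.40329
g₂ = m₄/m₂² − 3 = 2.66059 − 3 ≈ -0.3394

-0.3394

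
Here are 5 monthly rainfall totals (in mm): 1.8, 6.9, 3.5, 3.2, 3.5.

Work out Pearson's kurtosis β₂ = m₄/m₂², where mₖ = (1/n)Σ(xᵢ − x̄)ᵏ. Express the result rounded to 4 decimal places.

x̄ = 3.7800
Σ(xᵢ − x̄)² = 14.1480 ⇒ m₂ = 2.82960
Σ(xᵢ − x̄)⁴ = 110.2535 ⇒ m₄ = 22.05071
m₂² = 8.00664
β₂ = m₄/m₂² = 22.05071 / 8.00664 ≈ 2.7541

2.7541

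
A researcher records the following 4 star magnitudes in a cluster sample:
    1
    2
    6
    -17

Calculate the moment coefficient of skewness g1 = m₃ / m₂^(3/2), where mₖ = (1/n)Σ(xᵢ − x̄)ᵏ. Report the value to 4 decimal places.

-0.9964

x̄ = (1 + 2 + 6 - 17) / 4 = -2.0000
deviations (xᵢ − x̄): 3.0000, 4.0000, 8.0000, -15.0000
Σ(xᵢ − x̄)² = 314.0000 ⇒ m₂ = 314.0000/4 = 78.50000
Σ(xᵢ − x̄)³ = -2772.0000 ⇒ m₃ = -2772.0000/4 = -693.00000
m₂^(3/2) = 78.50000^(1.5) = 695.51177
g1 = m₃ / m₂^(3/2) = -693.00000 / 695.51177 ≈ -0.9964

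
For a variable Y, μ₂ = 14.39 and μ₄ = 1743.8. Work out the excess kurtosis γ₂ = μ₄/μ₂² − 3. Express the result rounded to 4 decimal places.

μ₂² = 14.39² = 207.07210
μ₄/μ₂² = 1743.8 / 207.07210 = 8.42122
γ₂ = 8.42122 − 3 ≈ 5.4212

5.4212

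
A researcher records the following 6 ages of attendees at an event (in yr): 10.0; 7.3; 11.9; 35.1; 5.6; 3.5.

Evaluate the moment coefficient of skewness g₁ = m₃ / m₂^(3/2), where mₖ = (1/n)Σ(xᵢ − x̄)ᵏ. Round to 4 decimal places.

1.5261

x̄ = (10.0 + 7.3 + 11.9 + 35.1 + 5.6 + 3.5) / 6 = 12.2333
deviations (xᵢ − x̄): -2.2333, -4.9333, -0.3333, 22.8667, -6.6333, -8.7333
Σ(xᵢ − x̄)² = 672.5933 ⇒ m₂ = 672.5933/6 = 112.09889
Σ(xᵢ − x̄)³ = 10867.4064 ⇒ m₃ = 10867.4064/6 = 1811.23441
m₂^(3/2) = 112.09889^(1.5) = 1186.86675
g₁ = m₃ / m₂^(3/2) = 1811.23441 / 1186.86675 ≈ 1.5261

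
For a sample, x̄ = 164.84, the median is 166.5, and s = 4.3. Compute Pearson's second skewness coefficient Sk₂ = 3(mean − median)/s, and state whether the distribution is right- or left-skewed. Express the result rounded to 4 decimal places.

Sk₂ = 3(164.84 − 166.5) / 4.3 = 3 × -1.6600 / 4.3
    = -4.9800 / 4.3 ≈ -1.1581
Sk₂ < 0 ⇒ mean < median ⇒ left-skewed (negative skew).

-1.1581, left-skewed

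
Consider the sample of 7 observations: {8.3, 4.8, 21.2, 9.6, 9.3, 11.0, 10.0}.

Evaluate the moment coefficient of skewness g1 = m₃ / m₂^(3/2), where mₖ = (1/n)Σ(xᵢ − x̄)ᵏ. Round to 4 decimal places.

x̄ = (8.3 + 4.8 + 21.2 + 9.6 + 9.3 + 11.0 + 10.0) / 7 = 10.6000
deviations (xᵢ − x̄): -2.3000, -5.8000, 10.6000, -1.0000, -1.3000, 0.4000, -0.6000
Σ(xᵢ − x̄)² = 154.5000 ⇒ m₂ = 154.5000/7 = 22.07143
Σ(xᵢ − x̄)³ = 980.3880 ⇒ m₃ = 980.3880/7 = 140.05543
m₂^(3/2) = 22.07143^(1.5) = 103.69210
g1 = m₃ / m₂^(3/2) = 140.05543 / 103.69210 ≈ 1.3507

1.3507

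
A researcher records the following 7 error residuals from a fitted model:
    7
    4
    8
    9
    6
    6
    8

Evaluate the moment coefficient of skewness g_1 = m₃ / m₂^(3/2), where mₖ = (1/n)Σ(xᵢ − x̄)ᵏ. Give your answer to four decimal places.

x̄ = (7 + 4 + 8 + 9 + 6 + 6 + 8) / 7 = 6.8571
deviations (xᵢ − x̄): 0.1429, -2.8571, 1.1429, 2.1429, -0.8571, -0.8571, 1.1429
Σ(xᵢ − x̄)² = 16.8571 ⇒ m₂ = 16.8571/7 = 2.40816
Σ(xᵢ − x̄)³ = -11.7551 ⇒ m₃ = -11.7551/7 = -1.67930
m₂^(3/2) = 2.40816^(1.5) = 3.73705
g_1 = m₃ / m₂^(3/2) = -1.67930 / 3.73705 ≈ -0.4494

-0.4494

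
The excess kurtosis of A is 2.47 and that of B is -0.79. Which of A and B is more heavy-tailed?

A

Higher excess kurtosis ⇒ heavier tails relative to the normal distribution.
2.47 vs -0.79: the larger is 2.47, so A has heavier tails. (A is leptokurtic — heavier-than-normal tails; the other is platykurtic.)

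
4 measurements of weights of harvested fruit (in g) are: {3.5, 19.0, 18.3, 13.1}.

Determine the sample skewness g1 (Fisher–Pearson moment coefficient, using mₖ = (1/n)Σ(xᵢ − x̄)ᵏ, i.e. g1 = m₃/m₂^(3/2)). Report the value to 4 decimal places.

-0.7487

x̄ = (3.5 + 19.0 + 18.3 + 13.1) / 4 = 13.4750
deviations (xᵢ − x̄): -9.9750, 5.5250, 4.8250, -0.3750
Σ(xᵢ − x̄)² = 153.4475 ⇒ m₂ = 153.4475/4 = 38.36188
Σ(xᵢ − x̄)³ = -711.5884 ⇒ m₃ = -711.5884/4 = -177.89709
m₂^(3/2) = 38.36188^(1.5) = 237.60181
g1 = m₃ / m₂^(3/2) = -177.89709 / 237.60181 ≈ -0.7487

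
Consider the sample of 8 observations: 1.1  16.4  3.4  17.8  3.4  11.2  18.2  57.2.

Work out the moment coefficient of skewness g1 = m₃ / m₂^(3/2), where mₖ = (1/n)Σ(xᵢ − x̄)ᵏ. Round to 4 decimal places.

1.6217

x̄ = (1.1 + 16.4 + 3.4 + 17.8 + 3.4 + 11.2 + 18.2 + 57.2) / 8 = 16.0875
deviations (xᵢ − x̄): -14.9875, 0.3125, -12.6875, 1.7125, -12.6875, -4.8875, 2.1125, 41.1125
Σ(xᵢ − x̄)² = 2268.1888 ⇒ m₂ = 2268.1888/8 = 283.52359
Σ(xᵢ − x̄)³ = 61936.3741 ⇒ m₃ = 61936.3741/8 = 7742.04676
m₂^(3/2) = 283.52359^(1.5) = 4774.01531
g1 = m₃ / m₂^(3/2) = 7742.04676 / 4774.01531 ≈ 1.6217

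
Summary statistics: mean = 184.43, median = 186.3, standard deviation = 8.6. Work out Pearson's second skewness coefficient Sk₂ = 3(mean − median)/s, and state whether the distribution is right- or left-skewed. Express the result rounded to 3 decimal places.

Sk₂ = 3(184.43 − 186.3) / 8.6 = 3 × -1.8700 / 8.6
    = -5.6100 / 8.6 ≈ -0.652
Sk₂ < 0 ⇒ mean < median ⇒ left-skewed (negative skew).

-0.652, left-skewed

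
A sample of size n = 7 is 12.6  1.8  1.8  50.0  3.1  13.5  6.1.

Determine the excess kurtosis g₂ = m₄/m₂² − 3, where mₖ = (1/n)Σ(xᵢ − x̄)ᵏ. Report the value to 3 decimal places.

x̄ = 12.7000
Σ(xᵢ − x̄)² = 1765.2800 ⇒ m₂ = 252.18286
Σ(xᵢ − x̄)⁴ = 1974310.8452 ⇒ m₄ = 282044.40646
m₂² = 63596.19344
g₂ = m₄/m₂² − 3 = 4.43493 − 3 ≈ 1.435

1.435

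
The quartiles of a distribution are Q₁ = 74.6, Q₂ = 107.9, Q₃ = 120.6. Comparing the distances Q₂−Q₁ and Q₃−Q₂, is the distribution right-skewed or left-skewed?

left-skewed

Q₂ − Q₁ = 33.3;  Q₃ − Q₂ = 12.7
Q₂ − Q₁ > Q₃ − Q₂ ⇒ the lower half is more spread out ⇒ left-skewed.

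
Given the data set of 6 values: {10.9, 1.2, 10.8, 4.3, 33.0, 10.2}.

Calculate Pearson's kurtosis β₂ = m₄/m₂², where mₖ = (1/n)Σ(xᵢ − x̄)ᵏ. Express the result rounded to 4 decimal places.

x̄ = 11.7333
Σ(xᵢ − x̄)² = 622.3933 ⇒ m₂ = 103.73222
Σ(xᵢ − x̄)⁴ = 219919.1294 ⇒ m₄ = 36653.18824
m₂² = 10760.37393
β₂ = m₄/m₂² = 36653.18824 / 10760.37393 ≈ 3.4063

3.4063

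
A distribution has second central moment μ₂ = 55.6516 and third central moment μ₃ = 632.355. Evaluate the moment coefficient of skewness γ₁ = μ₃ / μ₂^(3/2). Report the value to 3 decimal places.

σ = √μ₂ = √55.6516 = 7.46000
σ³ = μ₂^(3/2) = 415.16094
γ₁ = μ₃/σ³ = 632.355 / 415.16094 ≈ 1.523

1.523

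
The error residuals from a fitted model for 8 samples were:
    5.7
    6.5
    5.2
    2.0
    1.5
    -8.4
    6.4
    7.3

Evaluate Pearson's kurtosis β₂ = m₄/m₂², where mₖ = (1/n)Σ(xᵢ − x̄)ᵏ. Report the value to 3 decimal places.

x̄ = 3.2750
Σ(xᵢ − x̄)² = 187.0350 ⇒ m₂ = 23.37938
Σ(xᵢ − x̄)⁴ = 19106.1066 ⇒ m₄ = 2388.26332
m₂² = 546.59518
β₂ = m₄/m₂² = 2388.26332 / 546.59518 ≈ 4.369

4.369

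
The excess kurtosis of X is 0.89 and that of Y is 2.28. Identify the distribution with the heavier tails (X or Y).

Y

Higher excess kurtosis ⇒ heavier tails relative to the normal distribution.
0.89 vs 2.28: the larger is 2.28, so Y has heavier tails.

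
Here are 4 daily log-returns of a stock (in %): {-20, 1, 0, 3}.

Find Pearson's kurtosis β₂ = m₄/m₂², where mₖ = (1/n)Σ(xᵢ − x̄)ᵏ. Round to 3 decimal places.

x̄ = -4.0000
Σ(xᵢ − x̄)² = 346.0000 ⇒ m₂ = 86.50000
Σ(xᵢ − x̄)⁴ = 68818.0000 ⇒ m₄ = 17204.50000
m₂² = 7482.25000
β₂ = m₄/m₂² = 17204.50000 / 7482.25000 ≈ 2.299

2.299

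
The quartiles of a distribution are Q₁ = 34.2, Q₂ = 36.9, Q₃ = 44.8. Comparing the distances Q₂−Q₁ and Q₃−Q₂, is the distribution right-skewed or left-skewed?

Q₂ − Q₁ = 2.7;  Q₃ − Q₂ = 7.9
Q₃ − Q₂ > Q₂ − Q₁ ⇒ the upper half is more spread out ⇒ right-skewed.

right-skewed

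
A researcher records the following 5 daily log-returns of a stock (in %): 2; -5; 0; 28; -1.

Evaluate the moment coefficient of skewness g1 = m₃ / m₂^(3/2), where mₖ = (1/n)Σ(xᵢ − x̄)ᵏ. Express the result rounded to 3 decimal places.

x̄ = (2 - 5 + 0 + 28 - 1) / 5 = 4.8000
deviations (xᵢ − x̄): -2.8000, -9.8000, -4.8000, 23.2000, -5.8000
Σ(xᵢ − x̄)² = 698.8000 ⇒ m₂ = 698.8000/5 = 139.76000
Σ(xᵢ − x̄)³ = 11218.3200 ⇒ m₃ = 11218.3200/5 = 2243.66400
m₂^(3/2) = 139.76000^(1.5) = 1652.24459
g1 = m₃ / m₂^(3/2) = 2243.66400 / 1652.24459 ≈ 1.358

1.358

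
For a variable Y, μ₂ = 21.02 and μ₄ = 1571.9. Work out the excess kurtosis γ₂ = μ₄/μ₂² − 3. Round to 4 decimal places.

0.5576

μ₂² = 21.02² = 441.84040
μ₄/μ₂² = 1571.9 / 441.84040 = 3.55762
γ₂ = 3.55762 − 3 ≈ 0.5576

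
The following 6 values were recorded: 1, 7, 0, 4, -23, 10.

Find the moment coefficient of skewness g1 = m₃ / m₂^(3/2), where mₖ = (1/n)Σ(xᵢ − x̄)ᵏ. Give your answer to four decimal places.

x̄ = (1 + 7 + 0 + 4 - 23 + 10) / 6 = -0.1667
deviations (xᵢ − x̄): 1.1667, 7.1667, 0.1667, 4.1667, -22.8333, 10.1667
Σ(xᵢ − x̄)² = 694.8333 ⇒ m₂ = 694.8333/6 = 115.80556
Σ(xᵢ − x̄)³ = -10411.5556 ⇒ m₃ = -10411.5556/6 = -1735.25926
m₂^(3/2) = 115.80556^(1.5) = 1246.21821
g1 = m₃ / m₂^(3/2) = -1735.25926 / 1246.21821 ≈ -1.3924

-1.3924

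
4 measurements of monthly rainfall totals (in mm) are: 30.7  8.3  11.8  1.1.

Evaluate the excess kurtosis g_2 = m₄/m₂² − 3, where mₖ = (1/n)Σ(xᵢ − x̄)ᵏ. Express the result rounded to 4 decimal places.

-0.9192

x̄ = 12.9750
Σ(xᵢ − x̄)² = 478.4275 ⇒ m₂ = 119.60688
Σ(xᵢ − x̄)⁴ = 119071.3043 ⇒ m₄ = 29767.82608
m₂² = 14305.80455
g_2 = m₄/m₂² − 3 = 2.08082 − 3 ≈ -0.9192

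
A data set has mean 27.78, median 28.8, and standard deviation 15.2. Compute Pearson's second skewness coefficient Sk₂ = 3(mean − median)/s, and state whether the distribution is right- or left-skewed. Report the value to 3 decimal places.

-0.201, left-skewed

Sk₂ = 3(27.78 − 28.8) / 15.2 = 3 × -1.0200 / 15.2
    = -3.0600 / 15.2 ≈ -0.201
Sk₂ < 0 ⇒ mean < median ⇒ left-skewed (negative skew).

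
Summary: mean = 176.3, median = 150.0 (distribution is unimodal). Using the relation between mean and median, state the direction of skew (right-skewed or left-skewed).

mean − median = 176.3 − 150.0 = 26.3
mean > median ⇒ the longer tail is on the right ⇒ right-skewed (positively skewed).

right-skewed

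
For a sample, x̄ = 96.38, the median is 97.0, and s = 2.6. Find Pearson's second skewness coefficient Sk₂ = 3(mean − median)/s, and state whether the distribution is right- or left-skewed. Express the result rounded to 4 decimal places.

-0.7154, left-skewed

Sk₂ = 3(96.38 − 97.0) / 2.6 = 3 × -0.6200 / 2.6
    = -1.8600 / 2.6 ≈ -0.7154
Sk₂ < 0 ⇒ mean < median ⇒ left-skewed (negative skew).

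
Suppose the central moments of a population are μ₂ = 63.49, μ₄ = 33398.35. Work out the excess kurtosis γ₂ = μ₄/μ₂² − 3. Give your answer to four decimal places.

μ₂² = 63.49² = 4030.98010
μ₄/μ₂² = 33398.35 / 4030.98010 = 8.28542
γ₂ = 8.28542 − 3 ≈ 5.2854

5.2854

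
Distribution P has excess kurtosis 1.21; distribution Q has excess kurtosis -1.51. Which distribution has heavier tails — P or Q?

Higher excess kurtosis ⇒ heavier tails relative to the normal distribution.
1.21 vs -1.51: the larger is 1.21, so P has heavier tails. (P is leptokurtic — heavier-than-normal tails; the other is platykurtic.)

P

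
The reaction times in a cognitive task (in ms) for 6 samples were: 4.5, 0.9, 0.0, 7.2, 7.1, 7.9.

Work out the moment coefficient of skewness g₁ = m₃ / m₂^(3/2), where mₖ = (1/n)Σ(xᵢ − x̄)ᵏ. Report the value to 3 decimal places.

-0.429

x̄ = (4.5 + 0.9 + 0.0 + 7.2 + 7.1 + 7.9) / 6 = 4.6000
deviations (xᵢ − x̄): -0.1000, -3.7000, -4.6000, 2.6000, 2.5000, 3.3000
Σ(xᵢ − x̄)² = 58.7600 ⇒ m₂ = 58.7600/6 = 9.79333
Σ(xᵢ − x̄)³ = -78.8520 ⇒ m₃ = -78.8520/6 = -13.14200
m₂^(3/2) = 9.79333^(1.5) = 30.64755
g₁ = m₃ / m₂^(3/2) = -13.14200 / 30.64755 ≈ -0.429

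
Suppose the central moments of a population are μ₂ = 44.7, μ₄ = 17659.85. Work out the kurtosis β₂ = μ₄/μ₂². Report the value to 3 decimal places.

μ₂² = 44.7² = 1998.09000
μ₄/μ₂² = 17659.85 / 1998.09000 = 8.83837
β₂ ≈ 8.838

8.838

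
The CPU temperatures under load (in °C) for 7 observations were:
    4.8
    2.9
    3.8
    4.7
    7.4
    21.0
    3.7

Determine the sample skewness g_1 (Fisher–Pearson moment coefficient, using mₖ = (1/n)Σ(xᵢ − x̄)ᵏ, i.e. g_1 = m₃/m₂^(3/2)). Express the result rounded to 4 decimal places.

1.8425

x̄ = (4.8 + 2.9 + 3.8 + 4.7 + 7.4 + 21.0 + 3.7) / 7 = 6.9000
deviations (xᵢ − x̄): -2.1000, -4.0000, -3.1000, -2.2000, 0.5000, 14.1000, -3.2000
Σ(xᵢ − x̄)² = 244.1600 ⇒ m₂ = 244.1600/7 = 34.88000
Σ(xᵢ − x̄)³ = 2656.8780 ⇒ m₃ = 2656.8780/7 = 379.55400
m₂^(3/2) = 34.88000^(1.5) = 205.99881
g_1 = m₃ / m₂^(3/2) = 379.55400 / 205.99881 ≈ 1.8425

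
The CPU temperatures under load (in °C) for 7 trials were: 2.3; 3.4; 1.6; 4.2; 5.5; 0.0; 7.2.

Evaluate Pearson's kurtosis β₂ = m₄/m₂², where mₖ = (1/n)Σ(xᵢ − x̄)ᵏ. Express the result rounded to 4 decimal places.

2.0606

x̄ = 3.4571
Σ(xᵢ − x̄)² = 35.4771 ⇒ m₂ = 5.06816
Σ(xᵢ − x̄)⁴ = 370.5069 ⇒ m₄ = 52.92956
m₂² = 25.68628
β₂ = m₄/m₂² = 52.92956 / 25.68628 ≈ 2.0606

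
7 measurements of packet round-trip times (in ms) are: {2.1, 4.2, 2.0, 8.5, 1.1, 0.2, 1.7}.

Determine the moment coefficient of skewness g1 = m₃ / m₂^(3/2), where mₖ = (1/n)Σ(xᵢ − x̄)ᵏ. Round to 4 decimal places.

x̄ = (2.1 + 4.2 + 2.0 + 8.5 + 1.1 + 0.2 + 1.7) / 7 = 2.8286
deviations (xᵢ − x̄): -0.7286, 1.3714, -0.8286, 5.6714, -1.7286, -2.6286, -1.1286
Σ(xᵢ − x̄)² = 46.4343 ⇒ m₂ = 46.4343/7 = 6.63347
Σ(xᵢ − x̄)³ = 159.2818 ⇒ m₃ = 159.2818/7 = 22.75454
m₂^(3/2) = 6.63347^(1.5) = 17.08485
g1 = m₃ / m₂^(3/2) = 22.75454 / 17.08485 ≈ 1.3319

1.3319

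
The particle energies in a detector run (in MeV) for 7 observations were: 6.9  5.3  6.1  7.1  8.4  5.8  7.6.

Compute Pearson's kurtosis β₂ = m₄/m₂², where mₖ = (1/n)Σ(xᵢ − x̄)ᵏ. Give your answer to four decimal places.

1.9039

x̄ = 6.7429
Σ(xᵢ − x̄)² = 7.0171 ⇒ m₂ = 1.00245
Σ(xᵢ − x̄)⁴ = 13.3930 ⇒ m₄ = 1.91328
m₂² = 1.00490
β₂ = m₄/m₂² = 1.91328 / 1.00490 ≈ 1.9039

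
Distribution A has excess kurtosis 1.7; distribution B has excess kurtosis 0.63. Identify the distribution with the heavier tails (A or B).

Higher excess kurtosis ⇒ heavier tails relative to the normal distribution.
1.7 vs 0.63: the larger is 1.7, so A has heavier tails.

A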